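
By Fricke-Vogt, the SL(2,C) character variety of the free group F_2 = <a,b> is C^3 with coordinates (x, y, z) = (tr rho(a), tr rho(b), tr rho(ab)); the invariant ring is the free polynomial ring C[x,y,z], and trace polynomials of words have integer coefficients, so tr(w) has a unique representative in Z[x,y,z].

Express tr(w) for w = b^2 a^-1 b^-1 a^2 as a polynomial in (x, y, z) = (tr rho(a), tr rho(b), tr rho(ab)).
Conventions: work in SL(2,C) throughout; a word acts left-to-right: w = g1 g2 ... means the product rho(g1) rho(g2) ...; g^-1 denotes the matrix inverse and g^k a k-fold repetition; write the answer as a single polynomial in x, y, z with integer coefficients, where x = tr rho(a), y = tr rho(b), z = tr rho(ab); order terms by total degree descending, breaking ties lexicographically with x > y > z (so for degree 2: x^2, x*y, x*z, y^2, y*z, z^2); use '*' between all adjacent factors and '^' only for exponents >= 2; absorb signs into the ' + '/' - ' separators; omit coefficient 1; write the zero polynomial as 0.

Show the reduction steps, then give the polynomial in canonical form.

-x^2*y^2*z + x^3*y + x*y^3 + x*y*z^2 - 4*x*y + z

trace(a^2 b) = trace(a)*trace(b a) - trace(b) = x*z - y
trace(b^2 a) = trace(b)*trace(a b) - trace(a) = y*z - x
trace(b^2) = trace(b)*trace(b) - trace(1) = y^2 - 2
trace(b^2 a^2) = trace(a)*trace(b^2 a) - trace(b^2) = x*y*z - x^2 - y^2 + 2
trace(a^2 b^2 a) = trace(a)*trace(b^2 a^2) - trace(b^2 a) = x^2*y*z - x^3 - x*y^2 - y*z + 3*x
trace(a b a b) = trace(b a)*trace(b a) - trace(1) = z^2 - 2
trace(b^2 a b a) = trace(b)*trace(a b a b) - trace(a b a) = y*z^2 - x*z - y
trace(b^2 a b) = trace(b)*trace(b a b) - trace(b a) = y^2*z - x*y - z
trace(a^2 b^2 a b) = trace(a)*trace(b^2 a b a) - trace(b^2 a b) = x*y*z^2 - x^2*z - y^2*z + z
trace(b^-1 a^2 b^2 a) = trace(a^2 b^2 a)*trace(b) - trace(a^2 b^2 a b) = x^2*y^2*z - x^3*y - x*y^3 - x*y*z^2 + x^2*z + 3*x*y - z
trace(b^2 a^-1 b^-1 a^2) = trace(b^-1 a^2 b^2)*trace(a) - trace(b^-1 a^2 b^2 a) = -x^2*y^2*z + x^3*y + x*y^3 + x*y*z^2 - 4*x*y + z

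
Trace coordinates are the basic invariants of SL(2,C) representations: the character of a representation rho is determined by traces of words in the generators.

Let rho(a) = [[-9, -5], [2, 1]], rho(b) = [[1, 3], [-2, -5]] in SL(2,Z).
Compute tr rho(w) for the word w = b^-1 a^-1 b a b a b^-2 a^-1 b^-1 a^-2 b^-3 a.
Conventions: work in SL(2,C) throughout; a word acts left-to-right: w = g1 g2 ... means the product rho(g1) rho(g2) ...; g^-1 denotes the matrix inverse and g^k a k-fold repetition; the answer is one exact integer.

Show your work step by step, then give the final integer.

-524286

rho(b^-1) = [[-5, -3], [2, 1]]
... * rho(a^-1) = [[1, 5], [-2, -9]]  ->  [[1, 2], [0, 1]]
... * rho(b) = [[1, 3], [-2, -5]]  ->  [[-3, -7], [-2, -5]]
... * rho(a) = [[-9, -5], [2, 1]]  ->  [[13, 8], [8, 5]]
... * rho(b) = [[1, 3], [-2, -5]]  ->  [[-3, -1], [-2, -1]]
... * rho(a) = [[-9, -5], [2, 1]]  ->  [[25, 14], [16, 9]]
... * rho(b^-1) = [[-5, -3], [2, 1]]  ->  [[-97, -61], [-62, -39]]
... * rho(b^-1) = [[-5, -3], [2, 1]]  ->  [[363, 230], [232, 147]]
... * rho(a^-1) = [[1, 5], [-2, -9]]  ->  [[-97, -255], [-62, -163]]
... * rho(b^-1) = [[-5, -3], [2, 1]]  ->  [[-25, 36], [-16, 23]]
... * rho(a^-1) = [[1, 5], [-2, -9]]  ->  [[-97, -449], [-62, -287]]
... * rho(a^-1) = [[1, 5], [-2, -9]]  ->  [[801, 3556], [512, 2273]]
... * rho(b^-1) = [[-5, -3], [2, 1]]  ->  [[3107, 1153], [1986, 737]]
... * rho(b^-1) = [[-5, -3], [2, 1]]  ->  [[-13229, -8168], [-8456, -5221]]
... * rho(b^-1) = [[-5, -3], [2, 1]]  ->  [[49809, 31519], [31838, 20147]]
... * rho(a) = [[-9, -5], [2, 1]]  ->  [[-385243, -217526], [-246248, -139043]]
tr = -385243 + -139043 = -524286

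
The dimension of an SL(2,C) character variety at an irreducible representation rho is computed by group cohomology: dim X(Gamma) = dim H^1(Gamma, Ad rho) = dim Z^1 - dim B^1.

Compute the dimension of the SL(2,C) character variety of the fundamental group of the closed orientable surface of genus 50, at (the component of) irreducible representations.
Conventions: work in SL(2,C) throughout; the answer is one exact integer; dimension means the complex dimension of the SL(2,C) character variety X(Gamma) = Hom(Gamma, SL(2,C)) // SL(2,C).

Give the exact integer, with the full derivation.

294

The genus-50 surface group: 2g = 100 generators, one relator prod [a_i, b_i].
A cocycle assigns one sl_2 vector per generator subject to the relator condition d_2(z) = 0: dim of the unconstrained space is 3*2g = 300.
At an irreducible rho, H^2 = coker(d_2) vanishes (Poincare duality: H^2 is dual to H^0 = invariants = 0), so d_2 is surjective onto sl_2 and dim Z^1 = 300 - 3 = 297.
Coboundaries contribute dim B^1 = 3 (injective at irreducible rho).
Hence dim X = 297 - 3 = 294.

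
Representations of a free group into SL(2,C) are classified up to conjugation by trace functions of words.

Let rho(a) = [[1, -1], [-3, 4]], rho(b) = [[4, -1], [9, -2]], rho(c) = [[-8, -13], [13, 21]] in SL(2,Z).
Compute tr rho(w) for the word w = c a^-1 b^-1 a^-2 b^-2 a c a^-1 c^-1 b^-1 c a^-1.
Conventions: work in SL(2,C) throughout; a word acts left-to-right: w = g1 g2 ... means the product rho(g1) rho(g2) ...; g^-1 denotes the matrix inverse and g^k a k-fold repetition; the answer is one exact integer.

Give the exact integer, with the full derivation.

145646807467

rho(c) = [[-8, -13], [13, 21]]
... * rho(a^-1) = [[4, 1], [3, 1]]  ->  [[-71, -21], [115, 34]]
... * rho(b^-1) = [[-2, 1], [-9, 4]]  ->  [[331, -155], [-536, 251]]
... * rho(a^-1) = [[4, 1], [3, 1]]  ->  [[859, 176], [-1391, -285]]
... * rho(a^-1) = [[4, 1], [3, 1]]  ->  [[3964, 1035], [-6419, -1676]]
... * rho(b^-1) = [[-2, 1], [-9, 4]]  ->  [[-17243, 8104], [27922, -13123]]
... * rho(b^-1) = [[-2, 1], [-9, 4]]  ->  [[-38450, 15173], [62263, -24570]]
... * rho(a) = [[1, -1], [-3, 4]]  ->  [[-83969, 99142], [135973, -160543]]
... * rho(c) = [[-8, -13], [13, 21]]  ->  [[1960598, 3173579], [-3174843, -5139052]]
... * rho(a^-1) = [[4, 1], [3, 1]]  ->  [[17363129, 5134177], [-28116528, -8313895]]
... * rho(c^-1) = [[21, 13], [-13, -8]]  ->  [[297881408, 184647261], [-482366453, -299003704]]
... * rho(b^-1) = [[-2, 1], [-9, 4]]  ->  [[-2257588165, 1036470452], [3655766242, -1678381269]]
... * rho(c) = [[-8, -13], [13, 21]]  ->  [[31534821196, 51114525637], [-51065086433, -82770967795]]
... * rho(a^-1) = [[4, 1], [3, 1]]  ->  [[279482861695, 82649346833], [-452573249117, -133836054228]]
tr = 279482861695 + -133836054228 = 145646807467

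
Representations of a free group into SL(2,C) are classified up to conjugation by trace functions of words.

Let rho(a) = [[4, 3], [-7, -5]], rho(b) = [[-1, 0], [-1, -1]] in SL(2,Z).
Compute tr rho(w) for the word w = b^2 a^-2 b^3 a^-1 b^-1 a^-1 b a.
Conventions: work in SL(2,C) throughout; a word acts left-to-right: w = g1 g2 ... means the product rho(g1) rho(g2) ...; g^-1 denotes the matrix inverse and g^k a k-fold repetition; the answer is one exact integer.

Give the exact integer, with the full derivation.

rho(b) = [[-1, 0], [-1, -1]]
... * rho(b) = [[-1, 0], [-1, -1]]  ->  [[1, 0], [2, 1]]
... * rho(a^-1) = [[-5, -3], [7, 4]]  ->  [[-5, -3], [-3, -2]]
... * rho(a^-1) = [[-5, -3], [7, 4]]  ->  [[4, 3], [1, 1]]
... * rho(b) = [[-1, 0], [-1, -1]]  ->  [[-7, -3], [-2, -1]]
... * rho(b) = [[-1, 0], [-1, -1]]  ->  [[10, 3], [3, 1]]
... * rho(b) = [[-1, 0], [-1, -1]]  ->  [[-13, -3], [-4, -1]]
... * rho(a^-1) = [[-5, -3], [7, 4]]  ->  [[44, 27], [13, 8]]
... * rho(b^-1) = [[-1, 0], [1, -1]]  ->  [[-17, -27], [-5, -8]]
... * rho(a^-1) = [[-5, -3], [7, 4]]  ->  [[-104, -57], [-31, -17]]
... * rho(b) = [[-1, 0], [-1, -1]]  ->  [[161, 57], [48, 17]]
... * rho(a) = [[4, 3], [-7, -5]]  ->  [[245, 198], [73, 59]]
tr = 245 + 59 = 304

304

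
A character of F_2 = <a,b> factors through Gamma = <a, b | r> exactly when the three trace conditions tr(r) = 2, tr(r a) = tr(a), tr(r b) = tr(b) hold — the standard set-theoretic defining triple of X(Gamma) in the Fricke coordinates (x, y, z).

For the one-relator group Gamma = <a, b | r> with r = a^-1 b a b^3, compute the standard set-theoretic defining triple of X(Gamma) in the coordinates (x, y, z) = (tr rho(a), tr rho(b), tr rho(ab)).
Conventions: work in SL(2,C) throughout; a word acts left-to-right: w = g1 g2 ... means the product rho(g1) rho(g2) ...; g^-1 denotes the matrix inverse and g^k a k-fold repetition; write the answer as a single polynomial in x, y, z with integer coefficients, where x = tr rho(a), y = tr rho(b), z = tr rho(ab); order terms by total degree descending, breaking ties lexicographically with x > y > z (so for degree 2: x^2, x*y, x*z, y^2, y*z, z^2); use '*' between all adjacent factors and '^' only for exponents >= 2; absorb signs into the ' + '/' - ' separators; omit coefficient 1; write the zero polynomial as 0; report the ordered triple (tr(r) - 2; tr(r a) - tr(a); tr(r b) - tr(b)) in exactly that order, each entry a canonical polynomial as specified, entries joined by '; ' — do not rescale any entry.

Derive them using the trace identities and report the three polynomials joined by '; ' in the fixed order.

next, trace(b a b) = trace(b)*trace(a b) - trace(a) = y*z - x
next, trace(b^2 a b) = trace(b)*trace(b a b) - trace(b a) = y^2*z - x*y - z
and trace(b a b^3) = trace(b)*trace(b^2 a b) - trace(b^2 a) = y^3*z - x*y^2 - 2*y*z + x
next, trace(a b a b) = trace(a b)*trace(a b) - trace(1)   [split at repeated a] = z^2 - 2
and trace(a b a) = trace(a)*trace(b a) - trace(b) = x*z - y
trace(b a b a b) = trace(b)*trace(a b a b) - trace(a b a) = y*z^2 - x*z - y
trace(b a b^3 a) = trace(b)*trace(b a b a b) - trace(b a b a) = y^2*z^2 - x*y*z - y^2 - z^2 + 2
trace(a^-1 b a b^3) = trace(b a b^3)*trace(a) - trace(b a b^3 a) = x*y^3*z - x^2*y^2 - y^2*z^2 - x*y*z + x^2 + y^2 + z^2 - 2
next, trace(b a b^4) = trace(b)*trace(b a b^3) - trace(b a b^2)   [square of b] = y^4*z - x*y^3 - 3*y^2*z + 2*x*y + z
trace(b a b^4 a) = trace(b)*trace(a b a b^3) - trace(a b a b^2)   [square of b] = y^3*z^2 - x*y^2*z - y^3 - 2*y*z^2 + x*z + 3*y
trace(a^-1 b a b^4) = trace(b a b^4)*trace(a) - trace(b a b^4 a)   [inverse elimination on a] = x*y^4*z - x^2*y^3 - y^3*z^2 - 2*x*y^2*z + 2*x^2*y + y^3 + 2*y*z^2 - 3*y
assemble the triple (trace(r) - 2; trace(r a) - x; trace(r b) - y)

x*y^3*z - x^2*y^2 - y^2*z^2 - x*y*z + x^2 + y^2 + z^2 - 4; y^3*z - x*y^2 - 2*y*z; x*y^4*z - x^2*y^3 - y^3*z^2 - 2*x*y^2*z + 2*x^2*y + y^3 + 2*y*z^2 - 4*y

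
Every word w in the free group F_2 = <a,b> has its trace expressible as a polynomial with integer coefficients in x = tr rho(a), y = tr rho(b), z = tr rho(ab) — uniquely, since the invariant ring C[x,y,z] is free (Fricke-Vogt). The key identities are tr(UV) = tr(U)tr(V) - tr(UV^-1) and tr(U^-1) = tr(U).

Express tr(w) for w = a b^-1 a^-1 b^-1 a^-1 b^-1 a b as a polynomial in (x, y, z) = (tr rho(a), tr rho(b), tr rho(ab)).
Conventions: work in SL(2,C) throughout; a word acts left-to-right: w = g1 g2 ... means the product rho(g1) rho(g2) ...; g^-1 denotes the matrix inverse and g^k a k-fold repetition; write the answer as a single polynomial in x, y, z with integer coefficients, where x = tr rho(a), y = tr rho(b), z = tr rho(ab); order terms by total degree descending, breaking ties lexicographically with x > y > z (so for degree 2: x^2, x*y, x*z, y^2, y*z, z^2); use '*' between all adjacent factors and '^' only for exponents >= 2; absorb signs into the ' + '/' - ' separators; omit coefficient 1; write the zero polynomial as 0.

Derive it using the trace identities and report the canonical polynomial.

x*y*z^3 - x^2*z^2 - y^2*z^2 - z^4 + y^2 + 4*z^2 - 2

use: tr(b a b) = tr(b) * tr(a b) - tr(a) = y*z - x
apply: tr(a b a b) = tr(b a) * tr(b a) - tr(1) = z^2 - 2
apply: tr(a b a) = tr(a) * tr(b a) - tr(b) = x*z - y
tr(b a b a b) = tr(b) * tr(a b a b) - tr(a b a) = y*z^2 - x*z - y
tr(b a b a b a) = tr(a b) * tr(a b a b) - tr(a^-1 b^-1) = z^3 - 3*z
tr(a b a b a^-1 b) = tr(b a b a b) * tr(a) - tr(b a b a b a) = x*y*z^2 - x^2*z - z^3 - x*y + 3*z
use: tr(a^-1 b^-1 a b a b) = tr(a b a b a^-1) * tr(b) - tr(a b a b a^-1 b) = -x*y*z^2 + x^2*z + y^2*z + z^3 - 3*z
tr(a b a b^-1 a^-1 b^-1) = tr(a^-1 b^-1 a b a) * tr(b) - tr(a^-1 b^-1 a b a b) = x*y*z^2 - x^2*z - y^2*z - z^3 + x*y + 3*z
tr(b^-1 a b a b^-1 a^-1 b^-1) = tr(a b a b^-1 a^-1 b^-1) * tr(b) - tr(a b a b^-1 a^-1) = x*y^2*z^2 - x^2*y*z - y^3*z - y*z^3 + x*y^2 + 3*y*z - x
apply: tr(a^2) = tr(a) * tr(a) - tr(1) = x^2 - 2
use: tr(a^2 b a) = tr(a) * tr(b a^2) - tr(b a) = x^2*z - x*y - z
tr(a b a b a) = tr(a) * tr(b a b a) - tr(b a b) = x*z^2 - y*z - x
use: tr(a^2 b a b a) = tr(a) * tr(a b a b a) - tr(a b a b) = x^2*z^2 - x*y*z - x^2 - z^2 + 2
apply: tr(a^2 b a b a b) = tr(a) * tr(b a b a b a) - tr(b a b a b) = x*z^3 - y*z^2 - 2*x*z + y
use: tr(b^-1 a^2 b a b a) = tr(a^2 b a b a) * tr(b) - tr(a^2 b a b a b) = x^2*y*z^2 - x*y^2*z - x*z^3 - x^2*y + 2*x*z + y
tr(a^-1 b^-1 a^2 b a b) = tr(b^-1 a^2 b a b) * tr(a) - tr(b^-1 a^2 b a b a) = -x^2*y*z^2 + x^3*z + x*y^2*z + x*z^3 - 3*x*z - y
apply: tr(a b a b^-1 a^-1 b^-1 a) = tr(a^-1 b^-1 a^2 b a) * tr(b) - tr(a^-1 b^-1 a^2 b a b) = x^2*y*z^2 - x^3*z - x*y^2*z - x*z^3 + x^2*y + 3*x*z - y
apply: tr(b a b a b a b) = tr(b) * tr(a b a b a b) - tr(a b a b a) = y*z^3 - x*z^2 - 2*y*z + x
use: tr(b a b a b a b a) = tr(a b) * tr(a b a b a b) - tr(a^-1 b^-1 a^-1 b^-1) = z^4 - 4*z^2 + 2
use: tr(a b a b a b a^-1 b) = tr(b a b a b a b) * tr(a) - tr(b a b a b a b a) = x*y*z^3 - x^2*z^2 - z^4 - 2*x*y*z + x^2 + 4*z^2 - 2
apply: tr(a^-1 b^-1 a b a b a b) = tr(a b a b a b a^-1) * tr(b) - tr(a b a b a b a^-1 b) = -x*y*z^3 + x^2*z^2 + y^2*z^2 + z^4 + x*y*z - x^2 - y^2 - 4*z^2 + 2
use: tr(a b a b^-1 a^-1 b^-1 a b) = tr(a^-1 b^-1 a b a b a) * tr(b) - tr(a^-1 b^-1 a b a b a b) = x*y*z^3 - x^2*z^2 - y^2*z^2 - z^4 + x^2 + 4*z^2 - 2
use: tr(b^-1 a b a b^-1 a^-1 b^-1 a) = tr(a b a b^-1 a^-1 b^-1 a) * tr(b) - tr(a b a b^-1 a^-1 b^-1 a b) = x^2*y^2*z^2 - x^3*y*z - x*y^3*z - 2*x*y*z^3 + x^2*y^2 + x^2*z^2 + y^2*z^2 + z^4 + 3*x*y*z - x^2 - y^2 - 4*z^2 + 2
tr(a b^-1 a^-1 b^-1 a^-1 b^-1 a b) = tr(b^-1 a b a b^-1 a^-1 b^-1) * tr(a) - tr(b^-1 a b a b^-1 a^-1 b^-1 a) = x*y*z^3 - x^2*z^2 - y^2*z^2 - z^4 + y^2 + 4*z^2 - 2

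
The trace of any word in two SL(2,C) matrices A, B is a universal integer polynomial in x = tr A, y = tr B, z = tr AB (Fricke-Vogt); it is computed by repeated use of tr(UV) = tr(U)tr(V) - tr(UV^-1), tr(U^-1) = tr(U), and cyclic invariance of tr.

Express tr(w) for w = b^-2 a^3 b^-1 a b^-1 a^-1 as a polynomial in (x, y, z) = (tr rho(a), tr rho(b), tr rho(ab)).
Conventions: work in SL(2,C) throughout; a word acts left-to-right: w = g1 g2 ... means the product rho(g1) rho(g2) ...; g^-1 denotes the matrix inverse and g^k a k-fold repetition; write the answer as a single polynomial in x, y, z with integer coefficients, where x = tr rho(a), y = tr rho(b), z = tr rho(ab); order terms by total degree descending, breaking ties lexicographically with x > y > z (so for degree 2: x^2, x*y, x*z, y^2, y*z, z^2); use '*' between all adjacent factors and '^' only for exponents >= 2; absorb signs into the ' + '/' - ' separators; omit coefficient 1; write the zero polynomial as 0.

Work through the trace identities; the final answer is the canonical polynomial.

tr(a^2) = tr(a)*tr(a) - tr(1) = x^2 - 2
tr(a^3) = tr(a)*tr(a^2) - tr(a) = x^3 - 3*x
tr(b a^2) = tr(a)*tr(b a) - tr(b) = x*z - y
reduce: tr(a^3 b) = tr(a)*tr(b a^2) - tr(b a) = x^2*z - x*y - z
so tr(a^3 b^-1) = tr(a^3)*tr(b) - tr(a^3 b) = x^3*y - x^2*z - 2*x*y + z
reduce: tr(b^-2 a^3) = tr(a^3 b^-1)*tr(b) - tr(a^3) = x^3*y^2 - x^2*y*z - x^3 - 2*x*y^2 + y*z + 3*x
reduce: tr(b^2 a) = tr(b)*tr(a b) - tr(a) = y*z - x
reduce: tr(b^2) = tr(b)*tr(b) - tr(1) = y^2 - 2
tr(b^2 a^2) = tr(a)*tr(b^2 a) - tr(b^2) = x*y*z - x^2 - y^2 + 2
tr(a^2 b^2 a) = tr(a)*tr(b^2 a^2) - tr(b^2 a) = x^2*y*z - x^3 - x*y^2 - y*z + 3*x
so tr(b a^4 b) = tr(a)*tr(a^2 b^2 a) - tr(a^2 b^2) = x^3*y*z - x^4 - x^2*y^2 - 2*x*y*z + 4*x^2 + y^2 - 2
so tr(b a b a) = tr(b a)*tr(b a) - tr(1) = z^2 - 2
tr(b a b a^2) = tr(a)*tr(b a b a) - tr(b a b) = x*z^2 - y*z - x
tr(a b a b a^2) = tr(a)*tr(b a b a^2) - tr(b a b a) = x^2*z^2 - x*y*z - x^2 - z^2 + 2
tr(b a^4 b a) = tr(a)*tr(a b a b a^2) - tr(a b a b a) = x^3*z^2 - x^2*y*z - x^3 - 2*x*z^2 + y*z + 3*x
reduce: tr(a^4 b a^-1 b) = tr(b a^4 b)*tr(a) - tr(b a^4 b a) = x^4*y*z - x^5 - x^3*y^2 - x^3*z^2 - x^2*y*z + 5*x^3 + x*y^2 + 2*x*z^2 - y*z - 5*x
tr(b^-1 a^4 b a^-1) = tr(a^4 b a^-1)*tr(b) - tr(a^4 b a^-1 b) = -x^4*y*z + x^5 + x^3*y^2 + x^3*z^2 + 2*x^2*y*z - 5*x^3 - 2*x*y^2 - 2*x*z^2 + 5*x
reduce: tr(a^-1 b^-2 a^4 b) = tr(b^-1 a^4 b a^-1)*tr(b) - tr(b^-1 a^4 b a^-1 b) = -x^4*y^2*z + x^5*y + x^3*y^3 + x^3*y*z^2 + 2*x^2*y^2*z - 5*x^3*y - 2*x*y^3 - 2*x*y*z^2 - x^2*z + 6*x*y + z
tr(a b^-1 a^-1 b^-2 a^3) = tr(a^-1 b^-2 a^4)*tr(b) - tr(a^-1 b^-2 a^4 b) = x^4*y^2*z - x^5*y - x^3*y*z^2 - 3*x^2*y^2*z + 4*x^3*y + 2*x*y*z^2 + x^2*z + y^2*z - 3*x*y - z
tr(a^3 b a) = tr(a)*tr(b a^3) - tr(b a^2) = x^3*z - x^2*y - 2*x*z + y
reduce: tr(b^-1 a^3 b a) = tr(a^3 b a)*tr(b) - tr(a^3 b a b) = x^3*y*z - x^2*y^2 - x^2*z^2 - x*y*z + x^2 + y^2 + z^2 - 2
reduce: tr(a^3 b a b^-2) = tr(b^-1 a^3 b a)*tr(b) - tr(b^-1 a^3 b a b) = x^3*y^2*z - x^2*y^3 - x^2*y*z^2 - x^3*z - x*y^2*z + 2*x^2*y + y^3 + y*z^2 + 2*x*z - 3*y
reduce: tr(b^-2 a^3 b a b^-1) = tr(a^3 b a b^-2)*tr(b) - tr(a^3 b a b^-1) = x^3*y^3*z - x^2*y^4 - x^2*y^2*z^2 - 2*x^3*y*z - x*y^3*z + 3*x^2*y^2 + x^2*z^2 + y^4 + y^2*z^2 + 3*x*y*z - x^2 - 4*y^2 - z^2 + 2
tr(a^3 b a^2) = tr(a)*tr(a b a^3) - tr(a b a^2) = x^4*z - x^3*y - 3*x^2*z + 2*x*y + z
reduce: tr(a^3 b a^2 b) = tr(a)*tr(b a^3 b a) - tr(b a^3 b) = x^3*z^2 - 2*x^2*y*z + x*y^2 - x*z^2 + y*z - x
tr(a^3 b a^2 b^-1) = tr(a^3 b a^2)*tr(b) - tr(a^3 b a^2 b) = x^4*y*z - x^3*y^2 - x^3*z^2 - x^2*y*z + x*y^2 + x*z^2 + x
tr(a b^-2 a^3 b a) = tr(a^3 b a^2 b^-1)*tr(b) - tr(a^3 b a^2) = x^4*y^2*z - x^3*y^3 - x^3*y*z^2 - x^4*z - x^2*y^2*z + x^3*y + x*y^3 + x*y*z^2 + 3*x^2*z - x*y - z
reduce: tr(b a b a b a) = tr(b a)*tr(b a b a) - tr(b^-1 a^-1) = z^3 - 3*z
tr(b a b a b) = tr(b)*tr(a b a b) - tr(a b a) = y*z^2 - x*z - y
tr(a b a b a b a) = tr(a)*tr(b a b a b a) - tr(b a b a b) = x*z^3 - y*z^2 - 2*x*z + y
tr(a^3 b a b a b) = tr(a)*tr(a b a b a b a) - tr(a b a b a b) = x^2*z^3 - x*y*z^2 - 2*x^2*z - z^3 + x*y + 3*z
so tr(b^-1 a^3 b a b a) = tr(a^3 b a b a)*tr(b) - tr(a^3 b a b a b) = x^3*y*z^2 - x^2*y^2*z - x^2*z^3 - x^3*y - x*y*z^2 + 2*x^2*z + y^2*z + z^3 + 2*x*y - 3*z
reduce: tr(a b^-2 a^3 b a b) = tr(b^-1 a^3 b a b a)*tr(b) - tr(b^-1 a^3 b a b a b) = x^3*y^2*z^2 - x^2*y^3*z - x^2*y*z^3 - x^3*y^2 - x^3*z^2 - x*y^2*z^2 + 3*x^2*y*z + y^3*z + y*z^3 + x^3 + 2*x*y^2 + 2*x*z^2 - 4*y*z - 3*x
reduce: tr(b^-2 a^3 b a b^-1 a) = tr(a b^-2 a^3 b a)*tr(b) - tr(a b^-2 a^3 b a b) = x^4*y^3*z - x^3*y^4 - 2*x^3*y^2*z^2 - x^4*y*z + x^2*y*z^3 + 2*x^3*y^2 + x^3*z^2 + x*y^4 + 2*x*y^2*z^2 - y^3*z - y*z^3 - x^3 - 3*x*y^2 - 2*x*z^2 + 3*y*z + 3*x
tr(a b^-1 a^-1 b^-2 a^3 b) = tr(b^-2 a^3 b a b^-1)*tr(a) - tr(b^-2 a^3 b a b^-1 a) = x^3*y^2*z^2 - x^4*y*z - x^2*y^3*z - x^2*y*z^3 + x^3*y^2 - x*y^2*z^2 + 3*x^2*y*z + y^3*z + y*z^3 - x*y^2 + x*z^2 - 3*y*z - x
tr(b^-2 a^3 b^-1 a b^-1 a^-1) = tr(a b^-1 a^-1 b^-2 a^3)*tr(b) - tr(a b^-1 a^-1 b^-2 a^3 b) = x^4*y^3*z - x^5*y^2 - 2*x^3*y^2*z^2 + x^4*y*z - 2*x^2*y^3*z + x^2*y*z^3 + 3*x^3*y^2 + 3*x*y^2*z^2 - 2*x^2*y*z - y*z^3 - 2*x*y^2 - x*z^2 + 2*y*z + x

x^4*y^3*z - x^5*y^2 - 2*x^3*y^2*z^2 + x^4*y*z - 2*x^2*y^3*z + x^2*y*z^3 + 3*x^3*y^2 + 3*x*y^2*z^2 - 2*x^2*y*z - y*z^3 - 2*x*y^2 - x*z^2 + 2*y*z + x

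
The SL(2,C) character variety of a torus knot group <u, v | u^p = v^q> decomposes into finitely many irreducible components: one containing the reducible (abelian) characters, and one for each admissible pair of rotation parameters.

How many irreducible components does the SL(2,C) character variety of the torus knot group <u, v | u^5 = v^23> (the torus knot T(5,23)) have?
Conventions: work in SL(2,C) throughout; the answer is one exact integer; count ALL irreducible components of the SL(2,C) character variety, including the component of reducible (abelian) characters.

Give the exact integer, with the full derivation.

45

For T(5,23): irreducibility forces the central element u^5 = v^23 to one of +I, -I.
This locks tr(u) to 2*cos(pi*alpha/5), alpha in 1..4, and tr(v) to 2*cos(pi*beta/23), beta in 1..22, on each component of irreducible characters.
The two central values (-1)^alpha I and (-1)^beta I must be the same matrix, so alpha and beta share a parity.
Counting: 2 odd alphas x 11 odd betas + 2 even alphas x 11 even betas = 22 + 22 = 44.
That is 44 components of irreducible characters, and with the reducible (abelian) component the total is 45.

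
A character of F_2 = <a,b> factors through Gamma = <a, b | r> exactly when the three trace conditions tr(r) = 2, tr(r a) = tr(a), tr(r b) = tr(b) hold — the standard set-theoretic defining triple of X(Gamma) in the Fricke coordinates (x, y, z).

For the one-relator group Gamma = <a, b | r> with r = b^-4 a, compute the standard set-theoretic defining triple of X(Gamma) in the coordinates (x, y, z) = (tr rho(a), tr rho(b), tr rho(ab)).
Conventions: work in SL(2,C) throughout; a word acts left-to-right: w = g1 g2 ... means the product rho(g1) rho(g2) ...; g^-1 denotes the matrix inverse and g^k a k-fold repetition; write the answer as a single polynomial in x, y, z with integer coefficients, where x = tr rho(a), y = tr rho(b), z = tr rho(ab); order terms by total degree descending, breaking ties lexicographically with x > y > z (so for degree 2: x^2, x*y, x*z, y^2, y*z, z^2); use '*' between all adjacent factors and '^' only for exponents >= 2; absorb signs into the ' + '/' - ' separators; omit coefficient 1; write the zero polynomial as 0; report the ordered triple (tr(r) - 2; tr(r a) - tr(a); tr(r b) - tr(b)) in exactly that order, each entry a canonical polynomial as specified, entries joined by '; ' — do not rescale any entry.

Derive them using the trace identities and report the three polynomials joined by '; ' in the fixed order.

x*y^4 - y^3*z - 3*x*y^2 + 2*y*z + x - 2; x^2*y^4 - x*y^3*z - 3*x^2*y^2 - y^4 + 2*x*y*z + x^2 + 4*y^2 - x - 2; x*y^3 - y^2*z - 2*x*y - y + z

trace(a b^-1) = trace(a) * trace(b) - trace(a b)   [inverse elimination on b] = x*y - z
trace(b^-1 a b^-1) = trace(a b^-1) * trace(b) - trace(a)   [inverse elimination on b] = x*y^2 - y*z - x
trace(a b^-3) = trace(b^-1 a b^-1) * trace(b) - trace(b^-1 a)   [inverse elimination on b] = x*y^3 - y^2*z - 2*x*y + z
trace(b^-4 a) = trace(a b^-3) * trace(b) - trace(a b^-2)   [inverse elimination on b] = x*y^4 - y^3*z - 3*x*y^2 + 2*y*z + x
trace(a^2) = trace(a) * trace(a) - trace(1) = x^2 - 2
trace(a^2 b) = trace(a) * trace(b a) - trace(b) = x*z - y
trace(a^2 b^-1) = trace(a^2) * trace(b) - trace(a^2 b) = x^2*y - x*z - y
trace(b^-1 a^2 b^-1) = trace(a^2 b^-1) * trace(b) - trace(a^2) = x^2*y^2 - x*y*z - x^2 - y^2 + 2
trace(a^2 b^-3) = trace(b^-1 a^2 b^-1) * trace(b) - trace(b^-1 a^2) = x^2*y^3 - x*y^2*z - 2*x^2*y - y^3 + x*z + 3*y
trace(b^-4 a^2) = trace(a^2 b^-3) * trace(b) - trace(a^2 b^-2) = x^2*y^4 - x*y^3*z - 3*x^2*y^2 - y^4 + 2*x*y*z + x^2 + 4*y^2 - 2
assemble the triple (trace(r) - 2; trace(r a) - x; trace(r b) - y)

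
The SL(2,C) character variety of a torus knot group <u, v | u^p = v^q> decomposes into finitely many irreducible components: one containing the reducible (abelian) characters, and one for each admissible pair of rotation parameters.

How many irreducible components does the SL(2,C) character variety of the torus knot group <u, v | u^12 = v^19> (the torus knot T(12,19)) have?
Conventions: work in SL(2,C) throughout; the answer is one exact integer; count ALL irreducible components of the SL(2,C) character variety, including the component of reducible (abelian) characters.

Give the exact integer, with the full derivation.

100

For T(12,19): irreducibility forces the central element u^12 = v^19 to one of +I, -I.
On an irreducible component, tr(u) is locked at 2*cos(pi*alpha/12) for some alpha in 1..11, and tr(v) at 2*cos(pi*beta/19) for some beta in 1..18.
Consistency of u^12 = (-1)^alpha I with v^19 = (-1)^beta I forces alpha = beta (mod 2).
count pairs: odd alpha (6 choices) x odd beta (9), plus even alpha (5) x even beta (9): 6*9 + 5*9 = 99.
Total: 99 irreducible-character components + 1 reducible (abelian) component = 100.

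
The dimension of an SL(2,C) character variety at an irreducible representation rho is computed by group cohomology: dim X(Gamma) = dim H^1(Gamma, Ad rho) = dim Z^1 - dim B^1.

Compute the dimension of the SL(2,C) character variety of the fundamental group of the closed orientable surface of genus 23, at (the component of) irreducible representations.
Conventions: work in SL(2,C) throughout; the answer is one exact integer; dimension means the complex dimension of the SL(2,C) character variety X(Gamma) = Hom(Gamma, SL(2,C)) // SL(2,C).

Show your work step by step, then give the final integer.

132

The genus-23 surface group: 2g = 46 generators, one relator prod [a_i, b_i].
Unconstrained cocycle data is one sl_2 vector per generator (138 dimensions), cut by the relator condition d_2(z) = 0.
H^2 = coker(d_2) is dual to H^0 = 0 at irreducible rho (Poincare duality), so d_2 is onto: dim Z^1 = 135.
Coboundaries contribute dim B^1 = 3 (injective at irreducible rho).
Hence dim X = 135 - 3 = 132.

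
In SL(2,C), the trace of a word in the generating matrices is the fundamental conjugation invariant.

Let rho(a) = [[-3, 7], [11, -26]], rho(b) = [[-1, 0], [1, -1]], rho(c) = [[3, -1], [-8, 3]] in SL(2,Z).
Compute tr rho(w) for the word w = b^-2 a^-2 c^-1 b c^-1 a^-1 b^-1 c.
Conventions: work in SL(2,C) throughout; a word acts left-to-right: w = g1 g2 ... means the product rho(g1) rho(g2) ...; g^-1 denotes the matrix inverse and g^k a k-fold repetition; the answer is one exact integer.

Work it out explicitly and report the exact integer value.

-295742

rho(b^-1) = [[-1, 0], [-1, -1]]
... * rho(b^-1) = [[-1, 0], [-1, -1]]  ->  [[1, 0], [2, 1]]
... * rho(a^-1) = [[-26, -7], [-11, -3]]  ->  [[-26, -7], [-63, -17]]
... * rho(a^-1) = [[-26, -7], [-11, -3]]  ->  [[753, 203], [1825, 492]]
... * rho(c^-1) = [[3, 1], [8, 3]]  ->  [[3883, 1362], [9411, 3301]]
... * rho(b) = [[-1, 0], [1, -1]]  ->  [[-2521, -1362], [-6110, -3301]]
... * rho(c^-1) = [[3, 1], [8, 3]]  ->  [[-18459, -6607], [-44738, -16013]]
... * rho(a^-1) = [[-26, -7], [-11, -3]]  ->  [[552611, 149034], [1339331, 361205]]
... * rho(b^-1) = [[-1, 0], [-1, -1]]  ->  [[-701645, -149034], [-1700536, -361205]]
... * rho(c) = [[3, -1], [-8, 3]]  ->  [[-912663, 254543], [-2211968, 616921]]
tr = -912663 + 616921 = -295742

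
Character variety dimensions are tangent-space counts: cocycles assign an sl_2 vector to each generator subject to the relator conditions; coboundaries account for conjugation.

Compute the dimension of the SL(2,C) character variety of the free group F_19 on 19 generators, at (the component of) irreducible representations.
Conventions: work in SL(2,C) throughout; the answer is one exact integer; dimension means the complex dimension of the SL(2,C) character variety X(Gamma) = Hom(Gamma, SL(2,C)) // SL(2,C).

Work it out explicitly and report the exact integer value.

54

Gamma = F_19 has 19 generators and no relators.
Z^1(Gamma, Ad rho) = (sl_2)^19: a cocycle is a free choice of one sl_2 vector per generator, so dim Z^1 = 3*19 = 57.
Irreducibility makes the coboundary map sl_2 -> Z^1 injective (trivial centralizer), so dim B^1 = 3.
Therefore dim X = 57 - 3 = 54.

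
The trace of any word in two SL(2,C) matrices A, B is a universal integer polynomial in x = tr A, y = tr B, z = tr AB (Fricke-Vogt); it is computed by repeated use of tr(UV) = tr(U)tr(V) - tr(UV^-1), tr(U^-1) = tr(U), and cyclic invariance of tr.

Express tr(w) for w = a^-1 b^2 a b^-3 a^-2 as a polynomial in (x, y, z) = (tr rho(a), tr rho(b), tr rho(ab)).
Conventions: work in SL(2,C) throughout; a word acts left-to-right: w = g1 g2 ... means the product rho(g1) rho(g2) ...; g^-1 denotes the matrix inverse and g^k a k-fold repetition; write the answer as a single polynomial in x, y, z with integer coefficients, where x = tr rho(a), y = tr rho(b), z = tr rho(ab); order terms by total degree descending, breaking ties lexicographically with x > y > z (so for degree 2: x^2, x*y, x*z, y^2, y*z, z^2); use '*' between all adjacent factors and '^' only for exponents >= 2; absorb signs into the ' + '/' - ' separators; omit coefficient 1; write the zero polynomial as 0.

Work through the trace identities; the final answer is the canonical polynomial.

-x^3*y^4*z + x^4*y^3 + x^2*y^5 + x^2*y^3*z^2 + x^3*y^2*z + x*y^4*z - x^4*y - 6*x^2*y^3 - x^2*y*z^2 - y^5 - y^3*z^2 - x*y^2*z + 5*x^2*y + 5*y^3 + y*z^2 + x*z - 5*y

tr(b^2) = tr(b)*tr(b) - tr(1)  (reduce the b square) = y^2 - 2
tr(b^2 a) = tr(b)*tr(a b) - tr(a)  (reduce the b square) = y*z - x
tr(a^-1 b^2) = tr(b^2)*tr(a) - tr(b^2 a)  (eliminate a^-1) = x*y^2 - y*z - x
tr(b^2 a b) = tr(b)*tr(a b^2) - tr(a b)  (reduce the b square) = y^2*z - x*y - z
tr(a b a b) = tr(b a)*tr(b a) - tr(1)  (split on b) = z^2 - 2
tr(a b a) = tr(a)*tr(b a) - tr(b)  (reduce the a square) = x*z - y
tr(b^2 a b a) = tr(b)*tr(a b a b) - tr(a b a)  (reduce the b square) = y*z^2 - x*z - y
tr(b^2 a b a^-1) = tr(b^2 a b)*tr(a) - tr(b^2 a b a)  (eliminate a^-1) = x*y^2*z - x^2*y - y*z^2 + y
tr(a^-2 b^2 a b) = tr(b^2 a b a^-1)*tr(a) - tr(b^2 a b)  (eliminate a^-1) = x^2*y^2*z - x^3*y - x*y*z^2 - y^2*z + 2*x*y + z
tr(a^-1 b^2 a b^-1 a^-1) = tr(a^-2 b^2 a)*tr(b) - tr(a^-2 b^2 a b)  (eliminate b^-1) = -x^2*y^2*z + x^3*y + x*y^3 + x*y*z^2 - 3*x*y - z
tr(a^-1 b^2 a b^-1) = tr(a^-1 b^2 a)*tr(b) - tr(a^-1 b^2 a b)  (eliminate b^-1) = -x*y^2*z + x^2*y + y^3 + y*z^2 - 3*y
tr(a^-3 b^2 a b^-1) = tr(a^-1 b^2 a b^-1 a^-1)*tr(a) - tr(a^-1 b^2 a b^-1)  (eliminate a^-1) = -x^3*y^2*z + x^4*y + x^2*y^3 + x^2*y*z^2 + x*y^2*z - 4*x^2*y - y^3 - y*z^2 - x*z + 3*y
tr(a^-2 b^2) = tr(b^2 a^-1)*tr(a) - tr(b^2)  (eliminate a^-1) = x^2*y^2 - x*y*z - x^2 - y^2 + 2
tr(a^-3 b^2 a b^-2) = tr(a^-3 b^2 a b^-1)*tr(b) - tr(a^-3 b^2 a)  (eliminate b^-1) = -x^3*y^3*z + x^4*y^2 + x^2*y^4 + x^2*y^2*z^2 + x*y^3*z - 5*x^2*y^2 - y^4 - y^2*z^2 + x^2 + 4*y^2 - 2
tr(a^-1 b^2 a b^-3 a^-2) = tr(a^-3 b^2 a b^-2)*tr(b) - tr(a^-3 b^2 a b^-1)  (eliminate b^-1) = -x^3*y^4*z + x^4*y^3 + x^2*y^5 + x^2*y^3*z^2 + x^3*y^2*z + x*y^4*z - x^4*y - 6*x^2*y^3 - x^2*y*z^2 - y^5 - y^3*z^2 - x*y^2*z + 5*x^2*y + 5*y^3 + y*z^2 + x*z - 5*y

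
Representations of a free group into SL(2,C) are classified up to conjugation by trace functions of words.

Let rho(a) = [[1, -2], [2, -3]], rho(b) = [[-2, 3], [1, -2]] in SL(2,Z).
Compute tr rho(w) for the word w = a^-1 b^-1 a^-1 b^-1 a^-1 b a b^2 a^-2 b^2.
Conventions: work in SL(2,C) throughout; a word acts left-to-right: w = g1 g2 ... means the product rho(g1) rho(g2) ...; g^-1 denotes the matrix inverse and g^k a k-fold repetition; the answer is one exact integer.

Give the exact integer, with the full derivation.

rho(a^-1) = [[-3, 2], [-2, 1]]
... * rho(b^-1) = [[-2, -3], [-1, -2]]  ->  [[4, 5], [3, 4]]
... * rho(a^-1) = [[-3, 2], [-2, 1]]  ->  [[-22, 13], [-17, 10]]
... * rho(b^-1) = [[-2, -3], [-1, -2]]  ->  [[31, 40], [24, 31]]
... * rho(a^-1) = [[-3, 2], [-2, 1]]  ->  [[-173, 102], [-134, 79]]
... * rho(b) = [[-2, 3], [1, -2]]  ->  [[448, -723], [347, -560]]
... * rho(a) = [[1, -2], [2, -3]]  ->  [[-998, 1273], [-773, 986]]
... * rho(b) = [[-2, 3], [1, -2]]  ->  [[3269, -5540], [2532, -4291]]
... * rho(b) = [[-2, 3], [1, -2]]  ->  [[-12078, 20887], [-9355, 16178]]
... * rho(a^-1) = [[-3, 2], [-2, 1]]  ->  [[-5540, -3269], [-4291, -2532]]
... * rho(a^-1) = [[-3, 2], [-2, 1]]  ->  [[23158, -14349], [17937, -11114]]
... * rho(b) = [[-2, 3], [1, -2]]  ->  [[-60665, 98172], [-46988, 76039]]
... * rho(b) = [[-2, 3], [1, -2]]  ->  [[219502, -378339], [170015, -293042]]
tr = 219502 + -293042 = -73540

-73540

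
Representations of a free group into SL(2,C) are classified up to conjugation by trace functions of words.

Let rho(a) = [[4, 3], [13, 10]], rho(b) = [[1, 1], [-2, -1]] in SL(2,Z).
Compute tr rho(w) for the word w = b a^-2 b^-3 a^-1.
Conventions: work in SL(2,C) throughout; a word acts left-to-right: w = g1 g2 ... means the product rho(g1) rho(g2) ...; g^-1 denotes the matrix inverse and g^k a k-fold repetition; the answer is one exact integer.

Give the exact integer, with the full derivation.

0

rho(b) = [[1, 1], [-2, -1]]
... * rho(a^-1) = [[10, -3], [-13, 4]]  ->  [[-3, 1], [-7, 2]]
... * rho(a^-1) = [[10, -3], [-13, 4]]  ->  [[-43, 13], [-96, 29]]
... * rho(b^-1) = [[-1, -1], [2, 1]]  ->  [[69, 56], [154, 125]]
... * rho(b^-1) = [[-1, -1], [2, 1]]  ->  [[43, -13], [96, -29]]
... * rho(b^-1) = [[-1, -1], [2, 1]]  ->  [[-69, -56], [-154, -125]]
... * rho(a^-1) = [[10, -3], [-13, 4]]  ->  [[38, -17], [85, -38]]
tr = 38 + -38 = 0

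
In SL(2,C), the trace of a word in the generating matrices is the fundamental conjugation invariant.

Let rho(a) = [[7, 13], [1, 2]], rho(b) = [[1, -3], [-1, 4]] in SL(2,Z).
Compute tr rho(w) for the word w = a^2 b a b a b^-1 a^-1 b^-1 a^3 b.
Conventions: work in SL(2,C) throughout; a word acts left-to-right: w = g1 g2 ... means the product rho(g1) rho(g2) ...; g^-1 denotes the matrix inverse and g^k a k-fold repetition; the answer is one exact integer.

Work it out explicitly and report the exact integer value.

76673

rho(a) = [[7, 13], [1, 2]]
... * rho(a) = [[7, 13], [1, 2]]  ->  [[62, 117], [9, 17]]
... * rho(b) = [[1, -3], [-1, 4]]  ->  [[-55, 282], [-8, 41]]
... * rho(a) = [[7, 13], [1, 2]]  ->  [[-103, -151], [-15, -22]]
... * rho(b) = [[1, -3], [-1, 4]]  ->  [[48, -295], [7, -43]]
... * rho(a) = [[7, 13], [1, 2]]  ->  [[41, 34], [6, 5]]
... * rho(b^-1) = [[4, 3], [1, 1]]  ->  [[198, 157], [29, 23]]
... * rho(a^-1) = [[2, -13], [-1, 7]]  ->  [[239, -1475], [35, -216]]
... * rho(b^-1) = [[4, 3], [1, 1]]  ->  [[-519, -758], [-76, -111]]
... * rho(a) = [[7, 13], [1, 2]]  ->  [[-4391, -8263], [-643, -1210]]
... * rho(a) = [[7, 13], [1, 2]]  ->  [[-39000, -73609], [-5711, -10779]]
... * rho(a) = [[7, 13], [1, 2]]  ->  [[-346609, -654218], [-50756, -95801]]
... * rho(b) = [[1, -3], [-1, 4]]  ->  [[307609, -1577045], [45045, -230936]]
tr = 307609 + -230936 = 76673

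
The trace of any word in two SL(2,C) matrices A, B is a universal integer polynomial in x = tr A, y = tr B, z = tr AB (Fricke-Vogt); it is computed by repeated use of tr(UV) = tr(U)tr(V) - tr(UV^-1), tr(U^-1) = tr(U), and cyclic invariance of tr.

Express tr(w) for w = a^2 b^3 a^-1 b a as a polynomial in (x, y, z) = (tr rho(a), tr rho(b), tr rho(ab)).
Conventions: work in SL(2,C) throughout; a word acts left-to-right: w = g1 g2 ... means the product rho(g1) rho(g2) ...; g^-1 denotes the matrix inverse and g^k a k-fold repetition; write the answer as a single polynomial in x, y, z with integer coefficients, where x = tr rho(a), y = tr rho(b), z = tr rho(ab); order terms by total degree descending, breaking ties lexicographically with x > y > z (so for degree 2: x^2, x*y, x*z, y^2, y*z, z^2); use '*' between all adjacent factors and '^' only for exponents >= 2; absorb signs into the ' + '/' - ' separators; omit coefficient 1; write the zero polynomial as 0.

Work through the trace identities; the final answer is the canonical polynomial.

x^3*y^3*z - x^4*y^2 - x^2*y^4 - x^2*y^2*z^2 - x^3*y*z + x^4 + 5*x^2*y^2 + x^2*z^2 + y^2*z^2 - x*y*z - 4*x^2 - y^2 - z^2 + 2

use: tr(b a^2) = tr(a) tr(b a) - tr(b) = x*z - y
apply: tr(a^3 b) = tr(a) tr(b a^2) - tr(b a) = x^2*z - x*y - z
tr(a^2) = tr(a) tr(a) - tr(1) = x^2 - 2
apply: tr(a^3) = tr(a) tr(a^2) - tr(a) = x^3 - 3*x
tr(b a^3 b) = tr(b) tr(a^3 b) - tr(a^3) = x^2*y*z - x^3 - x*y^2 - y*z + 3*x
apply: tr(b a^3 b^2) = tr(b) tr(b a^3 b) - tr(b a^3) = x^2*y^2*z - x^3*y - x*y^3 - x^2*z - y^2*z + 4*x*y + z
apply: tr(b a^3 b^3) = tr(b) tr(b a^3 b^2) - tr(b a^3 b) = x^2*y^3*z - x^3*y^2 - x*y^4 - 2*x^2*y*z - y^3*z + x^3 + 5*x*y^2 + 2*y*z - 3*x
apply: tr(b a b a) = tr(a b) tr(a b) - tr(1) = z^2 - 2
tr(b a b) = tr(b) tr(a b) - tr(a) = y*z - x
use: tr(b a b a^2) = tr(a) tr(b a b a) - tr(b a b) = x*z^2 - y*z - x
tr(a b a^3 b) = tr(a) tr(b a b a^2) - tr(b a b a) = x^2*z^2 - x*y*z - x^2 - z^2 + 2
tr(a b a^3) = tr(a) tr(b a^3) - tr(b a^2) = x^3*z - x^2*y - 2*x*z + y
tr(a b a^3 b^2) = tr(b) tr(a b a^3 b) - tr(a b a^3) = x^2*y*z^2 - x^3*z - x*y^2*z - y*z^2 + 2*x*z + y
use: tr(b a^3 b^3 a) = tr(b) tr(a b a^3 b^2) - tr(a b a^3 b) = x^2*y^2*z^2 - x^3*y*z - x*y^3*z - x^2*z^2 - y^2*z^2 + 3*x*y*z + x^2 + y^2 + z^2 - 2
tr(a^2 b^3 a^-1 b a) = tr(b a^3 b^3) tr(a) - tr(b a^3 b^3 a) = x^3*y^3*z - x^4*y^2 - x^2*y^4 - x^2*y^2*z^2 - x^3*y*z + x^4 + 5*x^2*y^2 + x^2*z^2 + y^2*z^2 - x*y*z - 4*x^2 - y^2 - z^2 + 2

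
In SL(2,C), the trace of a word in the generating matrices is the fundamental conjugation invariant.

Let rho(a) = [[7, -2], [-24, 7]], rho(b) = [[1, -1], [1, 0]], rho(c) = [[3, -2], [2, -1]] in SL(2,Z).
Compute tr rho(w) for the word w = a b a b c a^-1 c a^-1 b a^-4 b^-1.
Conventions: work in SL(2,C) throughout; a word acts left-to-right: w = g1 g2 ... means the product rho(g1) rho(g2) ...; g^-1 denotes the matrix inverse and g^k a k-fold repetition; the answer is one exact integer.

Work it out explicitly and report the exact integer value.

rho(a) = [[7, -2], [-24, 7]]
... * rho(b) = [[1, -1], [1, 0]]  ->  [[5, -7], [-17, 24]]
... * rho(a) = [[7, -2], [-24, 7]]  ->  [[203, -59], [-695, 202]]
... * rho(b) = [[1, -1], [1, 0]]  ->  [[144, -203], [-493, 695]]
... * rho(c) = [[3, -2], [2, -1]]  ->  [[26, -85], [-89, 291]]
... * rho(a^-1) = [[7, 2], [24, 7]]  ->  [[-1858, -543], [6361, 1859]]
... * rho(c) = [[3, -2], [2, -1]]  ->  [[-6660, 4259], [22801, -14581]]
... * rho(a^-1) = [[7, 2], [24, 7]]  ->  [[55596, 16493], [-190337, -56465]]
... * rho(b) = [[1, -1], [1, 0]]  ->  [[72089, -55596], [-246802, 190337]]
... * rho(a^-1) = [[7, 2], [24, 7]]  ->  [[-829681, -244994], [2840474, 838755]]
... * rho(a^-1) = [[7, 2], [24, 7]]  ->  [[-11687623, -3374320], [40013438, 11552233]]
... * rho(a^-1) = [[7, 2], [24, 7]]  ->  [[-162797041, -46995486], [557347658, 160892507]]
... * rho(a^-1) = [[7, 2], [24, 7]]  ->  [[-2267470951, -654562484], [7762853774, 2240942865]]
... * rho(b^-1) = [[0, 1], [-1, 1]]  ->  [[654562484, -2922033435], [-2240942865, 10003796639]]
tr = 654562484 + 10003796639 = 10658359123

10658359123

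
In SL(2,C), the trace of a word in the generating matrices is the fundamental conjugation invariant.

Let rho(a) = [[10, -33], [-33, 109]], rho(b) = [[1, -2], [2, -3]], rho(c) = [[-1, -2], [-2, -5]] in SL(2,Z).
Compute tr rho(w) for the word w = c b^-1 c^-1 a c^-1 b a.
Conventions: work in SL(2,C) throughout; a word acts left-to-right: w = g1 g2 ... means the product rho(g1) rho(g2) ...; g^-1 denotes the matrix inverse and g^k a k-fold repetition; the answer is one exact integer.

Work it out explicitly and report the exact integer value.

-1676823

rho(c) = [[-1, -2], [-2, -5]]
... * rho(b^-1) = [[-3, 2], [-2, 1]]  ->  [[7, -4], [16, -9]]
... * rho(c^-1) = [[-5, 2], [2, -1]]  ->  [[-43, 18], [-98, 41]]
... * rho(a) = [[10, -33], [-33, 109]]  ->  [[-1024, 3381], [-2333, 7703]]
... * rho(c^-1) = [[-5, 2], [2, -1]]  ->  [[11882, -5429], [27071, -12369]]
... * rho(b) = [[1, -2], [2, -3]]  ->  [[1024, -7477], [2333, -17035]]
... * rho(a) = [[10, -33], [-33, 109]]  ->  [[256981, -848785], [585485, -1933804]]
tr = 256981 + -1933804 = -1676823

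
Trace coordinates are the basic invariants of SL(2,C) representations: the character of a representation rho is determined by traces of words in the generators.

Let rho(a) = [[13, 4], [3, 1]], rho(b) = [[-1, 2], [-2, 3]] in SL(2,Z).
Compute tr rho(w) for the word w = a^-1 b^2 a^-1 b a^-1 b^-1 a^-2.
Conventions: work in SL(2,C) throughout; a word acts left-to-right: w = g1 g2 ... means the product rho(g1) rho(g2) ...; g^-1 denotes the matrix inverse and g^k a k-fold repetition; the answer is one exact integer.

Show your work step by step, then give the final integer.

-6218302

rho(a^-1) = [[1, -4], [-3, 13]]
... * rho(b) = [[-1, 2], [-2, 3]]  ->  [[7, -10], [-23, 33]]
... * rho(b) = [[-1, 2], [-2, 3]]  ->  [[13, -16], [-43, 53]]
... * rho(a^-1) = [[1, -4], [-3, 13]]  ->  [[61, -260], [-202, 861]]
... * rho(b) = [[-1, 2], [-2, 3]]  ->  [[459, -658], [-1520, 2179]]
... * rho(a^-1) = [[1, -4], [-3, 13]]  ->  [[2433, -10390], [-8057, 34407]]
... * rho(b^-1) = [[3, -2], [2, -1]]  ->  [[-13481, 5524], [44643, -18293]]
... * rho(a^-1) = [[1, -4], [-3, 13]]  ->  [[-30053, 125736], [99522, -416381]]
... * rho(a^-1) = [[1, -4], [-3, 13]]  ->  [[-407261, 1754780], [1348665, -5811041]]
tr = -407261 + -5811041 = -6218302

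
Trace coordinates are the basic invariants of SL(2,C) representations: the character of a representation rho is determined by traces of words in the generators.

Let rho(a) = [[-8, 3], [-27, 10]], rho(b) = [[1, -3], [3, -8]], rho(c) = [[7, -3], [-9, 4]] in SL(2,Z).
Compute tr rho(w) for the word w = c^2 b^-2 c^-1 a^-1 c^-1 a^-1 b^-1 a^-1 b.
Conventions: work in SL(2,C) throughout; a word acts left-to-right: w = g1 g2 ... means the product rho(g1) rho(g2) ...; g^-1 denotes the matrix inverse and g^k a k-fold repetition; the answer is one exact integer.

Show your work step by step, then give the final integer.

rho(c) = [[7, -3], [-9, 4]]
... * rho(c) = [[7, -3], [-9, 4]]  ->  [[76, -33], [-99, 43]]
... * rho(b^-1) = [[-8, 3], [-3, 1]]  ->  [[-509, 195], [663, -254]]
... * rho(b^-1) = [[-8, 3], [-3, 1]]  ->  [[3487, -1332], [-4542, 1735]]
... * rho(c^-1) = [[4, 3], [9, 7]]  ->  [[1960, 1137], [-2553, -1481]]
... * rho(a^-1) = [[10, -3], [27, -8]]  ->  [[50299, -14976], [-65517, 19507]]
... * rho(c^-1) = [[4, 3], [9, 7]]  ->  [[66412, 46065], [-86505, -60002]]
... * rho(a^-1) = [[10, -3], [27, -8]]  ->  [[1907875, -567756], [-2485104, 739531]]
... * rho(b^-1) = [[-8, 3], [-3, 1]]  ->  [[-13559732, 5155869], [17662239, -6715781]]
... * rho(a^-1) = [[10, -3], [27, -8]]  ->  [[3611143, -567756], [-4703697, 739531]]
... * rho(b) = [[1, -3], [3, -8]]  ->  [[1907875, -6291381], [-2485104, 8194843]]
tr = 1907875 + 8194843 = 10102718

10102718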